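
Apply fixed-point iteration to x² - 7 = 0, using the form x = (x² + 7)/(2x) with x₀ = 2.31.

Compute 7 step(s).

Equation: x² - 7 = 0
Fixed-point form: x = (x² + 7)/(2x)
x₀ = 2.31

x_1 = g(2.310000) = 2.670152
x_2 = g(2.670152) = 2.645863
x_3 = g(2.645863) = 2.645751
x_4 = g(2.645751) = 2.645751
x_5 = g(2.645751) = 2.645751
x_6 = g(2.645751) = 2.645751
x_7 = g(2.645751) = 2.645751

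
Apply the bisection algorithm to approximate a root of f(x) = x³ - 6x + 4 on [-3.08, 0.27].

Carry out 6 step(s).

f(x) = x³ - 6x + 4
Initial interval: [-3.08, 0.27]

Iteration 1:
  c_1 = (-3.080000 + 0.270000)/2 = -1.405000
  f(c_1) = f(-1.405000) = 9.656495
  f(a) × f(c) < 0, new interval: [-3.080000, -1.405000]
Iteration 2:
  c_2 = (-3.080000 + (-1.405000))/2 = -2.242500
  f(c_2) = f(-2.242500) = 6.177902
  f(a) × f(c) < 0, new interval: [-3.080000, -2.242500]
Iteration 3:
  c_3 = (-3.080000 + (-2.242500))/2 = -2.661250
  f(c_3) = f(-2.661250) = 1.119858
  f(a) × f(c) < 0, new interval: [-3.080000, -2.661250]
Iteration 4:
  c_4 = (-3.080000 + (-2.661250))/2 = -2.870625
  f(c_4) = f(-2.870625) = -2.431601
  f(a) × f(c) ≥ 0, new interval: [-2.870625, -2.661250]
Iteration 5:
  c_5 = (-2.870625 + (-2.661250))/2 = -2.765937
  f(c_5) = f(-2.765937) = -0.564932
  f(a) × f(c) ≥ 0, new interval: [-2.765937, -2.661250]
Iteration 6:
  c_6 = (-2.765937 + (-2.661250))/2 = -2.713594
  f(c_6) = f(-2.713594) = 0.299768
  f(a) × f(c) < 0, new interval: [-2.765937, -2.713594]

After 6 iteration(s), the approximation is c_6 = -2.713594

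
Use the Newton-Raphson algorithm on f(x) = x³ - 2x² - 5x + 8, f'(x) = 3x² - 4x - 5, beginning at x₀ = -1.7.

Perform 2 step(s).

f(x) = x³ - 2x² - 5x + 8
f'(x) = 3x² - 4x - 5
x₀ = -1.7

Newton-Raphson formula: x_{n+1} = x_n - f(x_n)/f'(x_n)

Iteration 1:
  f(-1.700000) = 5.807000
  f'(-1.700000) = 10.470000
  x_1 = -1.700000 - 5.807000/10.470000 = -2.254632
Iteration 2:
  f(-2.254632) = -2.354695
  f'(-2.254632) = 19.268629
  x_2 = -2.254632 - (-2.354695)/19.268629 = -2.132429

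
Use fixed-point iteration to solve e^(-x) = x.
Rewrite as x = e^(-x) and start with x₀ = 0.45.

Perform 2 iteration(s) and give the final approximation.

Equation: e^(-x) = x
Fixed-point form: x = e^(-x)
x₀ = 0.45

x_1 = g(0.450000) = 0.637628
x_2 = g(0.637628) = 0.528545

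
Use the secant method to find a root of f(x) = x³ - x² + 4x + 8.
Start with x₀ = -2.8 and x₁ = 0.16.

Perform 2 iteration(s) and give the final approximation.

f(x) = x³ - x² + 4x + 8
x₀ = -2.8, x₁ = 0.16

Secant formula: x_{n+1} = x_n - f(x_n)(x_n - x_{n-1})/(f(x_n) - f(x_{n-1}))

Iteration 1:
  f(-2.800000) = -32.992000
  f(0.160000) = 8.618496
  x_2 = 0.160000 - 8.618496×(0.160000 - (-2.800000))/(8.618496 - (-32.992000))
       = -0.453084
Iteration 2:
  f(0.160000) = 8.618496
  f(-0.453084) = 5.889365
  x_3 = -0.453084 - 5.889365×(-0.453084 - 0.160000)/(5.889365 - 8.618496)
       = -1.776098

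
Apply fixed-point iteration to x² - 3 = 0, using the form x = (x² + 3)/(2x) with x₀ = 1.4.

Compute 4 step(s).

Equation: x² - 3 = 0
Fixed-point form: x = (x² + 3)/(2x)
x₀ = 1.4

x_1 = g(1.400000) = 1.771429
x_2 = g(1.771429) = 1.732488
x_3 = g(1.732488) = 1.732051
x_4 = g(1.732051) = 1.732051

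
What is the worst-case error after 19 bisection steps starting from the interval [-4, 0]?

Bisection error bound: |error| ≤ (b-a)/2^n
|error| ≤ (0 - (-4))/2^19 = 4/2^19
|error| ≤ 0.0000076294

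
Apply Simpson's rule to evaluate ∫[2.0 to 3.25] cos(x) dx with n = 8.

f(x) = cos(x)
a = 2.0, b = 3.25, n = 8
h = (b - a)/n = 0.156250

Simpson's rule: (h/3)[f(x₀) + 4f(x₁) + 2f(x₂) + ... + f(xₙ)]

x_0 = 2.0000, f(x_0) = -0.416147, coefficient = 1
x_1 = 2.1562, f(x_1) = -0.552578, coefficient = 4
x_2 = 2.3125, f(x_2) = -0.675545, coefficient = 2
x_3 = 2.4688, f(x_3) = -0.782053, coefficient = 4
x_4 = 2.6250, f(x_4) = -0.869507, coefficient = 2
x_5 = 2.7812, f(x_5) = -0.935776, coefficient = 4
x_6 = 2.9375, f(x_6) = -0.979245, coefficient = 2
x_7 = 3.0938, f(x_7) = -0.998856, coefficient = 4
x_8 = 3.2500, f(x_8) = -0.994130, coefficient = 1

I ≈ (0.156250/3) × -19.535922 = -1.017496
Exact value: -1.017493
Error: 0.000003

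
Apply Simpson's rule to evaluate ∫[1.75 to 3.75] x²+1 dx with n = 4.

f(x) = x²+1
a = 1.75, b = 3.75, n = 4
h = (b - a)/n = 0.500000

Simpson's rule: (h/3)[f(x₀) + 4f(x₁) + 2f(x₂) + ... + f(xₙ)]

x_0 = 1.7500, f(x_0) = 4.062500, coefficient = 1
x_1 = 2.2500, f(x_1) = 6.062500, coefficient = 4
x_2 = 2.7500, f(x_2) = 8.562500, coefficient = 2
x_3 = 3.2500, f(x_3) = 11.562500, coefficient = 4
x_4 = 3.7500, f(x_4) = 15.062500, coefficient = 1

I ≈ (0.500000/3) × 106.750000 = 17.791667
Exact value: 17.791667
Error: 0.000000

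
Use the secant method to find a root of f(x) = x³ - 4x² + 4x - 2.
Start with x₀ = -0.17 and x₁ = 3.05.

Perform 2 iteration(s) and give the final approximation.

f(x) = x³ - 4x² + 4x - 2
x₀ = -0.17, x₁ = 3.05

Secant formula: x_{n+1} = x_n - f(x_n)(x_n - x_{n-1})/(f(x_n) - f(x_{n-1}))

Iteration 1:
  f(-0.170000) = -2.800513
  f(3.050000) = 1.362625
  x_2 = 3.050000 - 1.362625×(3.050000 - (-0.170000))/(1.362625 - (-2.800513))
       = 1.996071
Iteration 2:
  f(3.050000) = 1.362625
  f(1.996071) = -1.999969
  x_3 = 1.996071 - (-1.999969)×(1.996071 - 3.050000)/(-1.999969 - 1.362625)
       = 2.622916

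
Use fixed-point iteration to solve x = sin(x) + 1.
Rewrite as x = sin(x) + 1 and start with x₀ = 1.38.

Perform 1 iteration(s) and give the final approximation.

Equation: x = sin(x) + 1
Fixed-point form: x = sin(x) + 1
x₀ = 1.38

x_1 = g(1.380000) = 1.981854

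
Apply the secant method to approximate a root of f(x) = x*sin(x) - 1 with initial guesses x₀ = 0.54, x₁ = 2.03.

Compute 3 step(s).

f(x) = x*sin(x) - 1
x₀ = 0.54, x₁ = 2.03

Secant formula: x_{n+1} = x_n - f(x_n)(x_n - x_{n-1})/(f(x_n) - f(x_{n-1}))

Iteration 1:
  f(0.540000) = -0.722367
  f(2.030000) = 0.819704
  x_2 = 2.030000 - 0.819704×(2.030000 - 0.540000)/(0.819704 - (-0.722367))
       = 1.237975
Iteration 2:
  f(2.030000) = 0.819704
  f(1.237975) = 0.170040
  x_3 = 1.237975 - 0.170040×(1.237975 - 2.030000)/(0.170040 - 0.819704)
       = 1.030674
Iteration 3:
  f(1.237975) = 0.170040
  f(1.030674) = -0.116047
  x_4 = 1.030674 - (-0.116047)×(1.030674 - 1.237975)/(-0.116047 - 0.170040)
       = 1.114762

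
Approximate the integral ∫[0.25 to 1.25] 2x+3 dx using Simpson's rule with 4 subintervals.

f(x) = 2x+3
a = 0.25, b = 1.25, n = 4
h = (b - a)/n = 0.250000

Simpson's rule: (h/3)[f(x₀) + 4f(x₁) + 2f(x₂) + ... + f(xₙ)]

x_0 = 0.2500, f(x_0) = 3.500000, coefficient = 1
x_1 = 0.5000, f(x_1) = 4.000000, coefficient = 4
x_2 = 0.7500, f(x_2) = 4.500000, coefficient = 2
x_3 = 1.0000, f(x_3) = 5.000000, coefficient = 4
x_4 = 1.2500, f(x_4) = 5.500000, coefficient = 1

I ≈ (0.250000/3) × 54.000000 = 4.500000
Exact value: 4.500000
Error: 0.000000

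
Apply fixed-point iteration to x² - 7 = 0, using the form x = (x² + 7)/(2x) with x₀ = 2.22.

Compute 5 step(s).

Equation: x² - 7 = 0
Fixed-point form: x = (x² + 7)/(2x)
x₀ = 2.22

x_1 = g(2.220000) = 2.686577
x_2 = g(2.686577) = 2.646062
x_3 = g(2.646062) = 2.645751
x_4 = g(2.645751) = 2.645751
x_5 = g(2.645751) = 2.645751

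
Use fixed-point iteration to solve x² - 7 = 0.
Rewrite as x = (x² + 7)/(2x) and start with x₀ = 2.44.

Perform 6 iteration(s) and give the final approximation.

Equation: x² - 7 = 0
Fixed-point form: x = (x² + 7)/(2x)
x₀ = 2.44

x_1 = g(2.440000) = 2.654426
x_2 = g(2.654426) = 2.645765
x_3 = g(2.645765) = 2.645751
x_4 = g(2.645751) = 2.645751
x_5 = g(2.645751) = 2.645751
x_6 = g(2.645751) = 2.645751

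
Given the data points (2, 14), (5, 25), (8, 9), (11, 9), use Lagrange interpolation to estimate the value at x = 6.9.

Lagrange interpolation formula:
P(x) = Σ yᵢ × Lᵢ(x)
where Lᵢ(x) = Π_{j≠i} (x - xⱼ)/(xᵢ - xⱼ)

L_0(6.9) = (6.9 - 5)/(2 - 5) × (6.9 - 8)/(2 - 8) × (6.9 - 11)/(2 - 11) = -0.052895
L_1(6.9) = (6.9 - 2)/(5 - 2) × (6.9 - 8)/(5 - 8) × (6.9 - 11)/(5 - 11) = 0.409241
L_2(6.9) = (6.9 - 2)/(8 - 2) × (6.9 - 5)/(8 - 5) × (6.9 - 11)/(8 - 11) = 0.706870
L_3(6.9) = (6.9 - 2)/(11 - 2) × (6.9 - 5)/(11 - 5) × (6.9 - 8)/(11 - 8) = -0.063216

P(6.9) = 14×L_0(6.9) + 25×L_1(6.9) + 9×L_2(6.9) + 9×L_3(6.9)
P(6.9) = 15.283377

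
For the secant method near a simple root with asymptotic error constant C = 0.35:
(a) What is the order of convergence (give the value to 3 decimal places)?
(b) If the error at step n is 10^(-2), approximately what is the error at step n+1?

(a) Secant method has superlinear convergence with order φ = (1+√5)/2 ≈ 1.618.
    This means |e_{n+1}| ≈ C|e_n|^1.618.

(b) With |e_n| = 10^(-2) and C = 0.35:
    |e_{n+1}| ≈ 0.35 × (10^(-2))^1.618 = 0.35 × 10^(-3.24)

(a) ≈ 1.618 (golden ratio); (b) |e_{n+1}| ≈ 2.032e-04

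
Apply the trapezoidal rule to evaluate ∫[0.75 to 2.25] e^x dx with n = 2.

f(x) = e^x
a = 0.75, b = 2.25, n = 2
h = (b - a)/n = 0.750000

Trapezoidal rule: (h/2)[f(x₀) + 2f(x₁) + 2f(x₂) + ... + f(xₙ)]

x_0 = 0.7500, f(x_0) = 2.117000, coefficient = 1
x_1 = 1.5000, f(x_1) = 4.481689, coefficient = 2
x_2 = 2.2500, f(x_2) = 9.487736, coefficient = 1

I ≈ (0.750000/2) × 20.568114 = 7.713043
Exact value: 7.370736
Error: 0.342307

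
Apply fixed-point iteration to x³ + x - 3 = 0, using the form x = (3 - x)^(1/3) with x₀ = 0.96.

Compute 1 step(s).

Equation: x³ + x - 3 = 0
Fixed-point form: x = (3 - x)^(1/3)
x₀ = 0.96

x_1 = g(0.960000) = 1.268265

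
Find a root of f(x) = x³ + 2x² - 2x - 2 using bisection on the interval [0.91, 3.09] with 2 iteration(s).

f(x) = x³ + 2x² - 2x - 2
Initial interval: [0.91, 3.09]

Iteration 1:
  c_1 = (0.910000 + 3.090000)/2 = 2.000000
  f(c_1) = f(2.000000) = 10.000000
  f(a) × f(c) < 0, new interval: [0.910000, 2.000000]
Iteration 2:
  c_2 = (0.910000 + 2.000000)/2 = 1.455000
  f(c_2) = f(1.455000) = 2.404321
  f(a) × f(c) < 0, new interval: [0.910000, 1.455000]

After 2 iteration(s), the approximation is c_2 = 1.455000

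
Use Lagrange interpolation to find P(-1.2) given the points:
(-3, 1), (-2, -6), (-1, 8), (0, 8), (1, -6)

Lagrange interpolation formula:
P(x) = Σ yᵢ × Lᵢ(x)
where Lᵢ(x) = Π_{j≠i} (x - xⱼ)/(xᵢ - xⱼ)

L_0(-1.2) = (-1.2 - (-2))/(-3 - (-2)) × (-1.2 - (-1))/(-3 - (-1)) × (-1.2 - 0)/(-3 - 0) × (-1.2 - 1)/(-3 - 1) = -0.017600
L_1(-1.2) = (-1.2 - (-3))/(-2 - (-3)) × (-1.2 - (-1))/(-2 - (-1)) × (-1.2 - 0)/(-2 - 0) × (-1.2 - 1)/(-2 - 1) = 0.158400
L_2(-1.2) = (-1.2 - (-3))/(-1 - (-3)) × (-1.2 - (-2))/(-1 - (-2)) × (-1.2 - 0)/(-1 - 0) × (-1.2 - 1)/(-1 - 1) = 0.950400
L_3(-1.2) = (-1.2 - (-3))/(0 - (-3)) × (-1.2 - (-2))/(0 - (-2)) × (-1.2 - (-1))/(0 - (-1)) × (-1.2 - 1)/(0 - 1) = -0.105600
L_4(-1.2) = (-1.2 - (-3))/(1 - (-3)) × (-1.2 - (-2))/(1 - (-2)) × (-1.2 - (-1))/(1 - (-1)) × (-1.2 - 0)/(1 - 0) = 0.014400

P(-1.2) = 1×L_0(-1.2) + (-6)×L_1(-1.2) + 8×L_2(-1.2) + 8×L_3(-1.2) + (-6)×L_4(-1.2)
P(-1.2) = 5.704000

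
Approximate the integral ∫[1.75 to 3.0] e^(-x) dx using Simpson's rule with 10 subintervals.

f(x) = e^(-x)
a = 1.75, b = 3.0, n = 10
h = (b - a)/n = 0.125000

Simpson's rule: (h/3)[f(x₀) + 4f(x₁) + 2f(x₂) + ... + f(xₙ)]

x_0 = 1.7500, f(x_0) = 0.173774, coefficient = 1
x_1 = 1.8750, f(x_1) = 0.153355, coefficient = 4
x_2 = 2.0000, f(x_2) = 0.135335, coefficient = 2
x_3 = 2.1250, f(x_3) = 0.119433, coefficient = 4
x_4 = 2.2500, f(x_4) = 0.105399, coefficient = 2
x_5 = 2.3750, f(x_5) = 0.093014, coefficient = 4
x_6 = 2.5000, f(x_6) = 0.082085, coefficient = 2
x_7 = 2.6250, f(x_7) = 0.072440, coefficient = 4
x_8 = 2.7500, f(x_8) = 0.063928, coefficient = 2
x_9 = 2.8750, f(x_9) = 0.056416, coefficient = 4
x_10 = 3.0000, f(x_10) = 0.049787, coefficient = 1

I ≈ (0.125000/3) × 2.975689 = 0.123987
Exact value: 0.123987
Error: 0.000000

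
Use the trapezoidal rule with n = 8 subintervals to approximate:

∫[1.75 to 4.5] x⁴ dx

f(x) = x⁴
a = 1.75, b = 4.5, n = 8
h = (b - a)/n = 0.343750

Trapezoidal rule: (h/2)[f(x₀) + 2f(x₁) + 2f(x₂) + ... + f(xₙ)]

x_0 = 1.7500, f(x_0) = 9.378906, coefficient = 1
x_1 = 2.0938, f(x_1) = 19.217607, coefficient = 2
x_2 = 2.4375, f(x_2) = 35.300308, coefficient = 2
x_3 = 2.7812, f(x_3) = 59.835664, coefficient = 2
x_4 = 3.1250, f(x_4) = 95.367432, coefficient = 2
x_5 = 3.4688, f(x_5) = 144.774476, coefficient = 2
x_6 = 3.8125, f(x_6) = 211.270767, coefficient = 2
x_7 = 4.1562, f(x_7) = 298.405381, coefficient = 2
x_8 = 4.5000, f(x_8) = 410.062500, coefficient = 1

I ≈ (0.343750/2) × 2147.784676 = 369.150491
Exact value: 365.773633
Error: 3.376858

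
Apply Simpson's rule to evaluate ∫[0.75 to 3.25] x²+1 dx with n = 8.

f(x) = x²+1
a = 0.75, b = 3.25, n = 8
h = (b - a)/n = 0.312500

Simpson's rule: (h/3)[f(x₀) + 4f(x₁) + 2f(x₂) + ... + f(xₙ)]

x_0 = 0.7500, f(x_0) = 1.562500, coefficient = 1
x_1 = 1.0625, f(x_1) = 2.128906, coefficient = 4
x_2 = 1.3750, f(x_2) = 2.890625, coefficient = 2
x_3 = 1.6875, f(x_3) = 3.847656, coefficient = 4
x_4 = 2.0000, f(x_4) = 5.000000, coefficient = 2
x_5 = 2.3125, f(x_5) = 6.347656, coefficient = 4
x_6 = 2.6250, f(x_6) = 7.890625, coefficient = 2
x_7 = 2.9375, f(x_7) = 9.628906, coefficient = 4
x_8 = 3.2500, f(x_8) = 11.562500, coefficient = 1

I ≈ (0.312500/3) × 132.500000 = 13.802083
Exact value: 13.802083
Error: 0.000000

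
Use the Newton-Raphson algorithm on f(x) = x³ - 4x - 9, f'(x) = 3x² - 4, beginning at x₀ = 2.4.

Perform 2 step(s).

f(x) = x³ - 4x - 9
f'(x) = 3x² - 4
x₀ = 2.4

Newton-Raphson formula: x_{n+1} = x_n - f(x_n)/f'(x_n)

Iteration 1:
  f(2.400000) = -4.776000
  f'(2.400000) = 13.280000
  x_1 = 2.400000 - (-4.776000)/13.280000 = 2.759639
Iteration 2:
  f(2.759639) = 0.977763
  f'(2.759639) = 18.846815
  x_2 = 2.759639 - 0.977763/18.846815 = 2.707759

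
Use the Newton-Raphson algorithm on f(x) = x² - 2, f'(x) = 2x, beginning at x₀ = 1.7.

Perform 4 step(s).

f(x) = x² - 2
f'(x) = 2x
x₀ = 1.7

Newton-Raphson formula: x_{n+1} = x_n - f(x_n)/f'(x_n)

Iteration 1:
  f(1.700000) = 0.890000
  f'(1.700000) = 3.400000
  x_1 = 1.700000 - 0.890000/3.400000 = 1.438235
Iteration 2:
  f(1.438235) = 0.068521
  f'(1.438235) = 2.876471
  x_2 = 1.438235 - 0.068521/2.876471 = 1.414414
Iteration 3:
  f(1.414414) = 0.000567
  f'(1.414414) = 2.828828
  x_3 = 1.414414 - 0.000567/2.828828 = 1.414214
Iteration 4:
  f(1.414214) = 0.000000
  f'(1.414214) = 2.828427
  x_4 = 1.414214 - 0.000000/2.828427 = 1.414214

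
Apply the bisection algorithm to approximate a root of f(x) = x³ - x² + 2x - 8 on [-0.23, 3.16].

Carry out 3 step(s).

f(x) = x³ - x² + 2x - 8
Initial interval: [-0.23, 3.16]

Iteration 1:
  c_1 = (-0.230000 + 3.160000)/2 = 1.465000
  f(c_1) = f(1.465000) = -4.072005
  f(a) × f(c) ≥ 0, new interval: [1.465000, 3.160000]
Iteration 2:
  c_2 = (1.465000 + 3.160000)/2 = 2.312500
  f(c_2) = f(2.312500) = 3.643799
  f(a) × f(c) < 0, new interval: [1.465000, 2.312500]
Iteration 3:
  c_3 = (1.465000 + 2.312500)/2 = 1.888750
  f(c_3) = f(1.888750) = -1.051994
  f(a) × f(c) ≥ 0, new interval: [1.888750, 2.312500]

After 3 iteration(s), the approximation is c_3 = 1.888750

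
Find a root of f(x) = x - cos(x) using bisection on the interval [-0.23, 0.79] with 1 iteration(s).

f(x) = x - cos(x)
Initial interval: [-0.23, 0.79]

Iteration 1:
  c_1 = (-0.230000 + 0.790000)/2 = 0.280000
  f(c_1) = f(0.280000) = -0.681055
  f(a) × f(c) ≥ 0, new interval: [0.280000, 0.790000]

After 1 iteration(s), the approximation is c_1 = 0.280000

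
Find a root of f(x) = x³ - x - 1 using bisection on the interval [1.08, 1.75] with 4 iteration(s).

f(x) = x³ - x - 1
Initial interval: [1.08, 1.75]

Iteration 1:
  c_1 = (1.080000 + 1.750000)/2 = 1.415000
  f(c_1) = f(1.415000) = 0.418148
  f(a) × f(c) < 0, new interval: [1.080000, 1.415000]
Iteration 2:
  c_2 = (1.080000 + 1.415000)/2 = 1.247500
  f(c_2) = f(1.247500) = -0.306070
  f(a) × f(c) ≥ 0, new interval: [1.247500, 1.415000]
Iteration 3:
  c_3 = (1.247500 + 1.415000)/2 = 1.331250
  f(c_3) = f(1.331250) = 0.028027
  f(a) × f(c) < 0, new interval: [1.247500, 1.331250]
Iteration 4:
  c_4 = (1.247500 + 1.331250)/2 = 1.289375
  f(c_4) = f(1.289375) = -0.145805
  f(a) × f(c) ≥ 0, new interval: [1.289375, 1.331250]

After 4 iteration(s), the approximation is c_4 = 1.289375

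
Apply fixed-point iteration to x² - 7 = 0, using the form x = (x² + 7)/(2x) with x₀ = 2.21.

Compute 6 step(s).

Equation: x² - 7 = 0
Fixed-point form: x = (x² + 7)/(2x)
x₀ = 2.21

x_1 = g(2.210000) = 2.688710
x_2 = g(2.688710) = 2.646095
x_3 = g(2.646095) = 2.645751
x_4 = g(2.645751) = 2.645751
x_5 = g(2.645751) = 2.645751
x_6 = g(2.645751) = 2.645751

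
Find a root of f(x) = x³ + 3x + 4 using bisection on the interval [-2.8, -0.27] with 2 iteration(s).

f(x) = x³ + 3x + 4
Initial interval: [-2.8, -0.27]

Iteration 1:
  c_1 = (-2.800000 + (-0.270000))/2 = -1.535000
  f(c_1) = f(-1.535000) = -4.221805
  f(a) × f(c) ≥ 0, new interval: [-1.535000, -0.270000]
Iteration 2:
  c_2 = (-1.535000 + (-0.270000))/2 = -0.902500
  f(c_2) = f(-0.902500) = 0.557408
  f(a) × f(c) < 0, new interval: [-1.535000, -0.902500]

After 2 iteration(s), the approximation is c_2 = -0.902500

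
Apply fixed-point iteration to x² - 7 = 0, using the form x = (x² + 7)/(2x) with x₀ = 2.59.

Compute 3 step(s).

Equation: x² - 7 = 0
Fixed-point form: x = (x² + 7)/(2x)
x₀ = 2.59

x_1 = g(2.590000) = 2.646351
x_2 = g(2.646351) = 2.645751
x_3 = g(2.645751) = 2.645751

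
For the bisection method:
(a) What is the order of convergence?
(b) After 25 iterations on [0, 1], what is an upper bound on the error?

(a) Bisection has linear (order 1) convergence; the error is halved each step.

(b) Error bound = (b-a)/2^n = (1 - 0)/2^{25}
    = 1/2^{25}

(a) 1 (linear); (b) error ≤ 2.98e-08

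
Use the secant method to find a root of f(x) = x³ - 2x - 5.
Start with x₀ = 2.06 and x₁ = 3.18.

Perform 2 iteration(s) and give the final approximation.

f(x) = x³ - 2x - 5
x₀ = 2.06, x₁ = 3.18

Secant formula: x_{n+1} = x_n - f(x_n)(x_n - x_{n-1})/(f(x_n) - f(x_{n-1}))

Iteration 1:
  f(2.060000) = -0.378184
  f(3.180000) = 20.797432
  x_2 = 3.180000 - 20.797432×(3.180000 - 2.060000)/(20.797432 - (-0.378184))
       = 2.080003
Iteration 2:
  f(3.180000) = 20.797432
  f(2.080003) = -0.161060
  x_3 = 2.080003 - (-0.161060)×(2.080003 - 3.180000)/(-0.161060 - 20.797432)
       = 2.088456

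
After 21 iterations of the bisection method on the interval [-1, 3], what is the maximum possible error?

Bisection error bound: |error| ≤ (b-a)/2^n
|error| ≤ (3 - (-1))/2^21 = 4/2^21
|error| ≤ 0.0000019073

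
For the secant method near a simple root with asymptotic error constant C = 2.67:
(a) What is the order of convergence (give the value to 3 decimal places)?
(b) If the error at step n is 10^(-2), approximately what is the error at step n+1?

(a) Secant method has superlinear convergence with order φ = (1+√5)/2 ≈ 1.618.
    This means |e_{n+1}| ≈ C|e_n|^1.618.

(b) With |e_n| = 10^(-2) and C = 2.67:
    |e_{n+1}| ≈ 2.67 × (10^(-2))^1.618 = 2.67 × 10^(-3.24)

(a) ≈ 1.618 (golden ratio); (b) |e_{n+1}| ≈ 1.550e-03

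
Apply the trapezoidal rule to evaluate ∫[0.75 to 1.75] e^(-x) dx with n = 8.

f(x) = e^(-x)
a = 0.75, b = 1.75, n = 8
h = (b - a)/n = 0.125000

Trapezoidal rule: (h/2)[f(x₀) + 2f(x₁) + 2f(x₂) + ... + f(xₙ)]

x_0 = 0.7500, f(x_0) = 0.472367, coefficient = 1
x_1 = 0.8750, f(x_1) = 0.416862, coefficient = 2
x_2 = 1.0000, f(x_2) = 0.367879, coefficient = 2
x_3 = 1.1250, f(x_3) = 0.324652, coefficient = 2
x_4 = 1.2500, f(x_4) = 0.286505, coefficient = 2
x_5 = 1.3750, f(x_5) = 0.252840, coefficient = 2
x_6 = 1.5000, f(x_6) = 0.223130, coefficient = 2
x_7 = 1.6250, f(x_7) = 0.196912, coefficient = 2
x_8 = 1.7500, f(x_8) = 0.173774, coefficient = 1

I ≈ (0.125000/2) × 4.783701 = 0.298981
Exact value: 0.298593
Error: 0.000389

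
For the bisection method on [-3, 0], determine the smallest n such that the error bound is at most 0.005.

We need (b-a)/2^n ≤ 0.005
(0 - (-3))/2^n ≤ 0.005
3/2^n ≤ 0.005
2^n ≥ 600
n ≥ log₂(600) = 9.23
n ≥ 10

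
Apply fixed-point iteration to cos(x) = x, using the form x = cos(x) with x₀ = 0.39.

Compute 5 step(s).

Equation: cos(x) = x
Fixed-point form: x = cos(x)
x₀ = 0.39

x_1 = g(0.390000) = 0.924909
x_2 = g(0.924909) = 0.601907
x_3 = g(0.601907) = 0.824257
x_4 = g(0.824257) = 0.679102
x_5 = g(0.679102) = 0.778137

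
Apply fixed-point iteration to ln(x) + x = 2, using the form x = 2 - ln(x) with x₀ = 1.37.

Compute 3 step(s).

Equation: ln(x) + x = 2
Fixed-point form: x = 2 - ln(x)
x₀ = 1.37

x_1 = g(1.370000) = 1.685189
x_2 = g(1.685189) = 1.478122
x_3 = g(1.478122) = 1.609228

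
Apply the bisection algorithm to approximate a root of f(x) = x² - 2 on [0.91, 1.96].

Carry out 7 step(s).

f(x) = x² - 2
Initial interval: [0.91, 1.96]

Iteration 1:
  c_1 = (0.910000 + 1.960000)/2 = 1.435000
  f(c_1) = f(1.435000) = 0.059225
  f(a) × f(c) < 0, new interval: [0.910000, 1.435000]
Iteration 2:
  c_2 = (0.910000 + 1.435000)/2 = 1.172500
  f(c_2) = f(1.172500) = -0.625244
  f(a) × f(c) ≥ 0, new interval: [1.172500, 1.435000]
Iteration 3:
  c_3 = (1.172500 + 1.435000)/2 = 1.303750
  f(c_3) = f(1.303750) = -0.300236
  f(a) × f(c) ≥ 0, new interval: [1.303750, 1.435000]
Iteration 4:
  c_4 = (1.303750 + 1.435000)/2 = 1.369375
  f(c_4) = f(1.369375) = -0.124812
  f(a) × f(c) ≥ 0, new interval: [1.369375, 1.435000]
Iteration 5:
  c_5 = (1.369375 + 1.435000)/2 = 1.402188
  f(c_5) = f(1.402188) = -0.033870
  f(a) × f(c) ≥ 0, new interval: [1.402188, 1.435000]
Iteration 6:
  c_6 = (1.402188 + 1.435000)/2 = 1.418594
  f(c_6) = f(1.418594) = 0.012408
  f(a) × f(c) < 0, new interval: [1.402188, 1.418594]
Iteration 7:
  c_7 = (1.402188 + 1.418594)/2 = 1.410391
  f(c_7) = f(1.410391) = -0.010798
  f(a) × f(c) ≥ 0, new interval: [1.410391, 1.418594]

After 7 iteration(s), the approximation is c_7 = 1.410391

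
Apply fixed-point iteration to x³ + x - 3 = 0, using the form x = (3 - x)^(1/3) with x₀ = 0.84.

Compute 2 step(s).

Equation: x³ + x - 3 = 0
Fixed-point form: x = (3 - x)^(1/3)
x₀ = 0.84

x_1 = g(0.840000) = 1.292661
x_2 = g(1.292661) = 1.195198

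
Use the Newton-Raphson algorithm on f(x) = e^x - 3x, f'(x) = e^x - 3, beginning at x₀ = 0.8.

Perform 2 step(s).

f(x) = e^x - 3x
f'(x) = e^x - 3
x₀ = 0.8

Newton-Raphson formula: x_{n+1} = x_n - f(x_n)/f'(x_n)

Iteration 1:
  f(0.800000) = -0.174459
  f'(0.800000) = -0.774459
  x_1 = 0.800000 - (-0.174459)/(-0.774459) = 0.574734
Iteration 2:
  f(0.574734) = 0.052456
  f'(0.574734) = -1.223342
  x_2 = 0.574734 - 0.052456/(-1.223342) = 0.617613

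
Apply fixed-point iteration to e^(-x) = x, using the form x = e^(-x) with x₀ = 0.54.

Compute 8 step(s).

Equation: e^(-x) = x
Fixed-point form: x = e^(-x)
x₀ = 0.54

x_1 = g(0.540000) = 0.582748
x_2 = g(0.582748) = 0.558362
x_3 = g(0.558362) = 0.572146
x_4 = g(0.572146) = 0.564313
x_5 = g(0.564313) = 0.568751
x_6 = g(0.568751) = 0.566232
x_7 = g(0.566232) = 0.567660
x_8 = g(0.567660) = 0.566850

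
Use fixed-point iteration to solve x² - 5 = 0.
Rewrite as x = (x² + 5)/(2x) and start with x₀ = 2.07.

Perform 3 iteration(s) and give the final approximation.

Equation: x² - 5 = 0
Fixed-point form: x = (x² + 5)/(2x)
x₀ = 2.07

x_1 = g(2.070000) = 2.242729
x_2 = g(2.242729) = 2.236078
x_3 = g(2.236078) = 2.236068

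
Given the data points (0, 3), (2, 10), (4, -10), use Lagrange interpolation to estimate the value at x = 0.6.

Lagrange interpolation formula:
P(x) = Σ yᵢ × Lᵢ(x)
where Lᵢ(x) = Π_{j≠i} (x - xⱼ)/(xᵢ - xⱼ)

L_0(0.6) = (0.6 - 2)/(0 - 2) × (0.6 - 4)/(0 - 4) = 0.595000
L_1(0.6) = (0.6 - 0)/(2 - 0) × (0.6 - 4)/(2 - 4) = 0.510000
L_2(0.6) = (0.6 - 0)/(4 - 0) × (0.6 - 2)/(4 - 2) = -0.105000

P(0.6) = 3×L_0(0.6) + 10×L_1(0.6) + (-10)×L_2(0.6)
P(0.6) = 7.935000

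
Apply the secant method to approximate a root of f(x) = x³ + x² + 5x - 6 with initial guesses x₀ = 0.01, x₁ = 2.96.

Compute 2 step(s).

f(x) = x³ + x² + 5x - 6
x₀ = 0.01, x₁ = 2.96

Secant formula: x_{n+1} = x_n - f(x_n)(x_n - x_{n-1})/(f(x_n) - f(x_{n-1}))

Iteration 1:
  f(0.010000) = -5.949899
  f(2.960000) = 43.495936
  x_2 = 2.960000 - 43.495936×(2.960000 - 0.010000)/(43.495936 - (-5.949899))
       = 0.364978
Iteration 2:
  f(2.960000) = 43.495936
  f(0.364978) = -3.993280
  x_3 = 0.364978 - (-3.993280)×(0.364978 - 2.960000)/(-3.993280 - 43.495936)
       = 0.583189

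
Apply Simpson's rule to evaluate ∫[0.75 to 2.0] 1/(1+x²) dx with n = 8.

f(x) = 1/(1+x²)
a = 0.75, b = 2.0, n = 8
h = (b - a)/n = 0.156250

Simpson's rule: (h/3)[f(x₀) + 4f(x₁) + 2f(x₂) + ... + f(xₙ)]

x_0 = 0.7500, f(x_0) = 0.640000, coefficient = 1
x_1 = 0.9062, f(x_1) = 0.549062, coefficient = 4
x_2 = 1.0625, f(x_2) = 0.469725, coefficient = 2
x_3 = 1.2188, f(x_3) = 0.402358, coefficient = 4
x_4 = 1.3750, f(x_4) = 0.345946, coefficient = 2
x_5 = 1.5312, f(x_5) = 0.298978, coefficient = 4
x_6 = 1.6875, f(x_6) = 0.259898, coefficient = 2
x_7 = 1.8438, f(x_7) = 0.227303, coefficient = 4
x_8 = 2.0000, f(x_8) = 0.200000, coefficient = 1

I ≈ (0.156250/3) × 8.901940 = 0.463643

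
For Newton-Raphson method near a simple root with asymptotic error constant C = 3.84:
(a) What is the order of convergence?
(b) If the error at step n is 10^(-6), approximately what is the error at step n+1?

(a) Newton-Raphson has quadratic (order 2) convergence near simple roots.
    This means |e_{n+1}| ≈ C|e_n|².

(b) With |e_n| = 10^(-6) and C = 3.84:
    |e_{n+1}| ≈ 3.84 × (10^(-6))² = 3.84 × 10^(-12)

(a) 2 (quadratic); (b) |e_{n+1}| ≈ 3.840e-12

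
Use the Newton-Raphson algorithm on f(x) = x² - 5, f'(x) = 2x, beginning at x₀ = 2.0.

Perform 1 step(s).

f(x) = x² - 5
f'(x) = 2x
x₀ = 2.0

Newton-Raphson formula: x_{n+1} = x_n - f(x_n)/f'(x_n)

Iteration 1:
  f(2.000000) = -1.000000
  f'(2.000000) = 4.000000
  x_1 = 2.000000 - (-1.000000)/4.000000 = 2.250000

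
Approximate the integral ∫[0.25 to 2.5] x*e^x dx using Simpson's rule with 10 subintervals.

f(x) = x*e^x
a = 0.25, b = 2.5, n = 10
h = (b - a)/n = 0.225000

Simpson's rule: (h/3)[f(x₀) + 4f(x₁) + 2f(x₂) + ... + f(xₙ)]

x_0 = 0.2500, f(x_0) = 0.321006, coefficient = 1
x_1 = 0.4750, f(x_1) = 0.763807, coefficient = 4
x_2 = 0.7000, f(x_2) = 1.409627, coefficient = 2
x_3 = 0.9250, f(x_3) = 2.332728, coefficient = 4
x_4 = 1.1500, f(x_4) = 3.631922, coefficient = 2
x_5 = 1.3750, f(x_5) = 5.438230, coefficient = 4
x_6 = 1.6000, f(x_6) = 7.924852, coefficient = 2
x_7 = 1.8250, f(x_7) = 11.320101, coefficient = 4
x_8 = 2.0500, f(x_8) = 15.924197, coefficient = 2
x_9 = 2.2750, f(x_9) = 22.131016, coefficient = 4
x_10 = 2.5000, f(x_10) = 30.456235, coefficient = 1

I ≈ (0.225000/3) × 256.501965 = 19.237647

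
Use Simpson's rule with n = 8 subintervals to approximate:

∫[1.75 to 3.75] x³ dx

f(x) = x³
a = 1.75, b = 3.75, n = 8
h = (b - a)/n = 0.250000

Simpson's rule: (h/3)[f(x₀) + 4f(x₁) + 2f(x₂) + ... + f(xₙ)]

x_0 = 1.7500, f(x_0) = 5.359375, coefficient = 1
x_1 = 2.0000, f(x_1) = 8.000000, coefficient = 4
x_2 = 2.2500, f(x_2) = 11.390625, coefficient = 2
x_3 = 2.5000, f(x_3) = 15.625000, coefficient = 4
x_4 = 2.7500, f(x_4) = 20.796875, coefficient = 2
x_5 = 3.0000, f(x_5) = 27.000000, coefficient = 4
x_6 = 3.2500, f(x_6) = 34.328125, coefficient = 2
x_7 = 3.5000, f(x_7) = 42.875000, coefficient = 4
x_8 = 3.7500, f(x_8) = 52.734375, coefficient = 1

I ≈ (0.250000/3) × 565.125000 = 47.093750
Exact value: 47.093750
Error: 0.000000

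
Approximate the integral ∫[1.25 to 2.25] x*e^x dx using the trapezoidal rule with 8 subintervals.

f(x) = x*e^x
a = 1.25, b = 2.25, n = 8
h = (b - a)/n = 0.125000

Trapezoidal rule: (h/2)[f(x₀) + 2f(x₁) + 2f(x₂) + ... + f(xₙ)]

x_0 = 1.2500, f(x_0) = 4.362929, coefficient = 1
x_1 = 1.3750, f(x_1) = 5.438230, coefficient = 2
x_2 = 1.5000, f(x_2) = 6.722534, coefficient = 2
x_3 = 1.6250, f(x_3) = 8.252431, coefficient = 2
x_4 = 1.7500, f(x_4) = 10.070555, coefficient = 2
x_5 = 1.8750, f(x_5) = 12.226536, coefficient = 2
x_6 = 2.0000, f(x_6) = 14.778112, coefficient = 2
x_7 = 2.1250, f(x_7) = 17.792407, coefficient = 2
x_8 = 2.2500, f(x_8) = 21.347406, coefficient = 1

I ≈ (0.125000/2) × 176.271944 = 11.016997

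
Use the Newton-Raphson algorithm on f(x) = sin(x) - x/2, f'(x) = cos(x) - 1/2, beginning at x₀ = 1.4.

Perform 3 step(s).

f(x) = sin(x) - x/2
f'(x) = cos(x) - 1/2
x₀ = 1.4

Newton-Raphson formula: x_{n+1} = x_n - f(x_n)/f'(x_n)

Iteration 1:
  f(1.400000) = 0.285450
  f'(1.400000) = -0.330033
  x_1 = 1.400000 - 0.285450/(-0.330033) = 2.264913
Iteration 2:
  f(2.264913) = -0.363838
  f'(2.264913) = -1.139707
  x_2 = 2.264913 - (-0.363838)/(-1.139707) = 1.945675
Iteration 3:
  f(1.945675) = -0.042286
  f'(1.945675) = -0.866160
  x_3 = 1.945675 - (-0.042286)/(-0.866160) = 1.896856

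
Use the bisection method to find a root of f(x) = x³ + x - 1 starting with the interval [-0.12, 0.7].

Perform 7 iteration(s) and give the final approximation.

f(x) = x³ + x - 1
Initial interval: [-0.12, 0.7]

Iteration 1:
  c_1 = (-0.120000 + 0.700000)/2 = 0.290000
  f(c_1) = f(0.290000) = -0.685611
  f(a) × f(c) ≥ 0, new interval: [0.290000, 0.700000]
Iteration 2:
  c_2 = (0.290000 + 0.700000)/2 = 0.495000
  f(c_2) = f(0.495000) = -0.383713
  f(a) × f(c) ≥ 0, new interval: [0.495000, 0.700000]
Iteration 3:
  c_3 = (0.495000 + 0.700000)/2 = 0.597500
  f(c_3) = f(0.597500) = -0.189189
  f(a) × f(c) ≥ 0, new interval: [0.597500, 0.700000]
Iteration 4:
  c_4 = (0.597500 + 0.700000)/2 = 0.648750
  f(c_4) = f(0.648750) = -0.078206
  f(a) × f(c) ≥ 0, new interval: [0.648750, 0.700000]
Iteration 5:
  c_5 = (0.648750 + 0.700000)/2 = 0.674375
  f(c_5) = f(0.674375) = -0.018932
  f(a) × f(c) ≥ 0, new interval: [0.674375, 0.700000]
Iteration 6:
  c_6 = (0.674375 + 0.700000)/2 = 0.687187
  f(c_6) = f(0.687187) = 0.011696
  f(a) × f(c) < 0, new interval: [0.674375, 0.687187]
Iteration 7:
  c_7 = (0.674375 + 0.687187)/2 = 0.680781
  f(c_7) = f(0.680781) = -0.003702
  f(a) × f(c) ≥ 0, new interval: [0.680781, 0.687187]

After 7 iteration(s), the approximation is c_7 = 0.680781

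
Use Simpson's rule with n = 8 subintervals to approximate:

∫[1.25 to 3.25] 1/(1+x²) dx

f(x) = 1/(1+x²)
a = 1.25, b = 3.25, n = 8
h = (b - a)/n = 0.250000

Simpson's rule: (h/3)[f(x₀) + 4f(x₁) + 2f(x₂) + ... + f(xₙ)]

x_0 = 1.2500, f(x_0) = 0.390244, coefficient = 1
x_1 = 1.5000, f(x_1) = 0.307692, coefficient = 4
x_2 = 1.7500, f(x_2) = 0.246154, coefficient = 2
x_3 = 2.0000, f(x_3) = 0.200000, coefficient = 4
x_4 = 2.2500, f(x_4) = 0.164948, coefficient = 2
x_5 = 2.5000, f(x_5) = 0.137931, coefficient = 4
x_6 = 2.7500, f(x_6) = 0.116788, coefficient = 2
x_7 = 3.0000, f(x_7) = 0.100000, coefficient = 4
x_8 = 3.2500, f(x_8) = 0.086486, coefficient = 1

I ≈ (0.250000/3) × 4.515005 = 0.376250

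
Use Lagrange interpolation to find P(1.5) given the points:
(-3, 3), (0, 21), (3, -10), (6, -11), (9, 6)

Lagrange interpolation formula:
P(x) = Σ yᵢ × Lᵢ(x)
where Lᵢ(x) = Π_{j≠i} (x - xⱼ)/(xᵢ - xⱼ)

L_0(1.5) = (1.5 - 0)/(-3 - 0) × (1.5 - 3)/(-3 - 3) × (1.5 - 6)/(-3 - 6) × (1.5 - 9)/(-3 - 9) = -0.039062
L_1(1.5) = (1.5 - (-3))/(0 - (-3)) × (1.5 - 3)/(0 - 3) × (1.5 - 6)/(0 - 6) × (1.5 - 9)/(0 - 9) = 0.468750
L_2(1.5) = (1.5 - (-3))/(3 - (-3)) × (1.5 - 0)/(3 - 0) × (1.5 - 6)/(3 - 6) × (1.5 - 9)/(3 - 9) = 0.703125
L_3(1.5) = (1.5 - (-3))/(6 - (-3)) × (1.5 - 0)/(6 - 0) × (1.5 - 3)/(6 - 3) × (1.5 - 9)/(6 - 9) = -0.156250
L_4(1.5) = (1.5 - (-3))/(9 - (-3)) × (1.5 - 0)/(9 - 0) × (1.5 - 3)/(9 - 3) × (1.5 - 6)/(9 - 6) = 0.023438

P(1.5) = 3×L_0(1.5) + 21×L_1(1.5) + (-10)×L_2(1.5) + (-11)×L_3(1.5) + 6×L_4(1.5)
P(1.5) = 4.554688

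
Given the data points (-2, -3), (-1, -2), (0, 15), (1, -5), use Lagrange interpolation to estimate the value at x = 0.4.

Lagrange interpolation formula:
P(x) = Σ yᵢ × Lᵢ(x)
where Lᵢ(x) = Π_{j≠i} (x - xⱼ)/(xᵢ - xⱼ)

L_0(0.4) = (0.4 - (-1))/(-2 - (-1)) × (0.4 - 0)/(-2 - 0) × (0.4 - 1)/(-2 - 1) = 0.056000
L_1(0.4) = (0.4 - (-2))/(-1 - (-2)) × (0.4 - 0)/(-1 - 0) × (0.4 - 1)/(-1 - 1) = -0.288000
L_2(0.4) = (0.4 - (-2))/(0 - (-2)) × (0.4 - (-1))/(0 - (-1)) × (0.4 - 1)/(0 - 1) = 1.008000
L_3(0.4) = (0.4 - (-2))/(1 - (-2)) × (0.4 - (-1))/(1 - (-1)) × (0.4 - 0)/(1 - 0) = 0.224000

P(0.4) = (-3)×L_0(0.4) + (-2)×L_1(0.4) + 15×L_2(0.4) + (-5)×L_3(0.4)
P(0.4) = 14.408000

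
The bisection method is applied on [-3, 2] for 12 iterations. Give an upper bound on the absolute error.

Bisection error bound: |error| ≤ (b-a)/2^n
|error| ≤ (2 - (-3))/2^12 = 5/2^12
|error| ≤ 0.0012207031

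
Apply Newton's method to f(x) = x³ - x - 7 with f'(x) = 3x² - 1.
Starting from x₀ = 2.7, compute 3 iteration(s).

f(x) = x³ - x - 7
f'(x) = 3x² - 1
x₀ = 2.7

Newton-Raphson formula: x_{n+1} = x_n - f(x_n)/f'(x_n)

Iteration 1:
  f(2.700000) = 9.983000
  f'(2.700000) = 20.870000
  x_1 = 2.700000 - 9.983000/20.870000 = 2.221658
Iteration 2:
  f(2.221658) = 1.743921
  f'(2.221658) = 13.807291
  x_2 = 2.221658 - 1.743921/13.807291 = 2.095354
Iteration 3:
  f(2.095354) = 0.104310
  f'(2.095354) = 12.171520
  x_3 = 2.095354 - 0.104310/12.171520 = 2.086784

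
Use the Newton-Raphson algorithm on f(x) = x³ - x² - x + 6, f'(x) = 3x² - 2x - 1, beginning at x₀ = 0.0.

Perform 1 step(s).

f(x) = x³ - x² - x + 6
f'(x) = 3x² - 2x - 1
x₀ = 0.0

Newton-Raphson formula: x_{n+1} = x_n - f(x_n)/f'(x_n)

Iteration 1:
  f(0.000000) = 6.000000
  f'(0.000000) = -1.000000
  x_1 = 0.000000 - 6.000000/(-1.000000) = 6.000000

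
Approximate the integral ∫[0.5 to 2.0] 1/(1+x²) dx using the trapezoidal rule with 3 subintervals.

f(x) = 1/(1+x²)
a = 0.5, b = 2.0, n = 3
h = (b - a)/n = 0.500000

Trapezoidal rule: (h/2)[f(x₀) + 2f(x₁) + 2f(x₂) + ... + f(xₙ)]

x_0 = 0.5000, f(x_0) = 0.800000, coefficient = 1
x_1 = 1.0000, f(x_1) = 0.500000, coefficient = 2
x_2 = 1.5000, f(x_2) = 0.307692, coefficient = 2
x_3 = 2.0000, f(x_3) = 0.200000, coefficient = 1

I ≈ (0.500000/2) × 2.615385 = 0.653846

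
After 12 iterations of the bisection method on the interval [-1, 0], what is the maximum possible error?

Bisection error bound: |error| ≤ (b-a)/2^n
|error| ≤ (0 - (-1))/2^12 = 1/2^12
|error| ≤ 0.0002441406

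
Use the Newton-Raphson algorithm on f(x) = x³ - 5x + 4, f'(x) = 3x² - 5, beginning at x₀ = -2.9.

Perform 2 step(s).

f(x) = x³ - 5x + 4
f'(x) = 3x² - 5
x₀ = -2.9

Newton-Raphson formula: x_{n+1} = x_n - f(x_n)/f'(x_n)

Iteration 1:
  f(-2.900000) = -5.889000
  f'(-2.900000) = 20.230000
  x_1 = -2.900000 - (-5.889000)/20.230000 = -2.608898
Iteration 2:
  f(-2.608898) = -0.712575
  f'(-2.608898) = 15.419041
  x_2 = -2.608898 - (-0.712575)/15.419041 = -2.562684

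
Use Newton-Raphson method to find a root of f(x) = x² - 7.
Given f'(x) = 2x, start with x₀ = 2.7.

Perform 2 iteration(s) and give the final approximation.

f(x) = x² - 7
f'(x) = 2x
x₀ = 2.7

Newton-Raphson formula: x_{n+1} = x_n - f(x_n)/f'(x_n)

Iteration 1:
  f(2.700000) = 0.290000
  f'(2.700000) = 5.400000
  x_1 = 2.700000 - 0.290000/5.400000 = 2.646296
Iteration 2:
  f(2.646296) = 0.002884
  f'(2.646296) = 5.292593
  x_2 = 2.646296 - 0.002884/5.292593 = 2.645751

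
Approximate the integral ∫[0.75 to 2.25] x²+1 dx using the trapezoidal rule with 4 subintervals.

f(x) = x²+1
a = 0.75, b = 2.25, n = 4
h = (b - a)/n = 0.375000

Trapezoidal rule: (h/2)[f(x₀) + 2f(x₁) + 2f(x₂) + ... + f(xₙ)]

x_0 = 0.7500, f(x_0) = 1.562500, coefficient = 1
x_1 = 1.1250, f(x_1) = 2.265625, coefficient = 2
x_2 = 1.5000, f(x_2) = 3.250000, coefficient = 2
x_3 = 1.8750, f(x_3) = 4.515625, coefficient = 2
x_4 = 2.2500, f(x_4) = 6.062500, coefficient = 1

I ≈ (0.375000/2) × 27.687500 = 5.191406
Exact value: 5.156250
Error: 0.035156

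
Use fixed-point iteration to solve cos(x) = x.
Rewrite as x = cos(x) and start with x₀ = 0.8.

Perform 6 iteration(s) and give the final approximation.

Equation: cos(x) = x
Fixed-point form: x = cos(x)
x₀ = 0.8

x_1 = g(0.800000) = 0.696707
x_2 = g(0.696707) = 0.766960
x_3 = g(0.766960) = 0.720024
x_4 = g(0.720024) = 0.751790
x_5 = g(0.751790) = 0.730468
x_6 = g(0.730468) = 0.744863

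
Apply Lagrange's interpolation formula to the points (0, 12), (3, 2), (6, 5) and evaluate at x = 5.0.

Lagrange interpolation formula:
P(x) = Σ yᵢ × Lᵢ(x)
where Lᵢ(x) = Π_{j≠i} (x - xⱼ)/(xᵢ - xⱼ)

L_0(5.0) = (5.0 - 3)/(0 - 3) × (5.0 - 6)/(0 - 6) = -0.111111
L_1(5.0) = (5.0 - 0)/(3 - 0) × (5.0 - 6)/(3 - 6) = 0.555556
L_2(5.0) = (5.0 - 0)/(6 - 0) × (5.0 - 3)/(6 - 3) = 0.555556

P(5.0) = 12×L_0(5.0) + 2×L_1(5.0) + 5×L_2(5.0)
P(5.0) = 2.555556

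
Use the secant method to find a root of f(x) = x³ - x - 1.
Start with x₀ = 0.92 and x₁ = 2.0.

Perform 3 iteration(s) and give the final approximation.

f(x) = x³ - x - 1
x₀ = 0.92, x₁ = 2.0

Secant formula: x_{n+1} = x_n - f(x_n)(x_n - x_{n-1})/(f(x_n) - f(x_{n-1}))

Iteration 1:
  f(0.920000) = -1.141312
  f(2.000000) = 5.000000
  x_2 = 2.000000 - 5.000000×(2.000000 - 0.920000)/(5.000000 - (-1.141312))
       = 1.120709
Iteration 2:
  f(2.000000) = 5.000000
  f(1.120709) = -0.713111
  x_3 = 1.120709 - (-0.713111)×(1.120709 - 2.000000)/(-0.713111 - 5.000000)
       = 1.230462
Iteration 3:
  f(1.120709) = -0.713111
  f(1.230462) = -0.367497
  x_4 = 1.230462 - (-0.367497)×(1.230462 - 1.120709)/(-0.367497 - (-0.713111))
       = 1.347164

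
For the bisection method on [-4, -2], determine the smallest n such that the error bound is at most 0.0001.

We need (b-a)/2^n ≤ 0.0001
(-2 - (-4))/2^n ≤ 0.0001
2/2^n ≤ 0.0001
2^n ≥ 20000
n ≥ log₂(20000) = 14.29
n ≥ 15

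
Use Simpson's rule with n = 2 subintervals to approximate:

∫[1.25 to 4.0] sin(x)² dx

f(x) = sin(x)²
a = 1.25, b = 4.0, n = 2
h = (b - a)/n = 1.375000

Simpson's rule: (h/3)[f(x₀) + 4f(x₁) + 2f(x₂) + ... + f(xₙ)]

x_0 = 1.2500, f(x_0) = 0.900572, coefficient = 1
x_1 = 2.6250, f(x_1) = 0.243957, coefficient = 4
x_2 = 4.0000, f(x_2) = 0.572750, coefficient = 1

I ≈ (1.375000/3) × 2.449151 = 1.122527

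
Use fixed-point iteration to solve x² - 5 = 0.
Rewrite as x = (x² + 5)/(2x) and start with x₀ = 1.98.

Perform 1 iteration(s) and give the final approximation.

Equation: x² - 5 = 0
Fixed-point form: x = (x² + 5)/(2x)
x₀ = 1.98

x_1 = g(1.980000) = 2.252626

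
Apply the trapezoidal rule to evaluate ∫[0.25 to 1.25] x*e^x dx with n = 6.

f(x) = x*e^x
a = 0.25, b = 1.25, n = 6
h = (b - a)/n = 0.166667

Trapezoidal rule: (h/2)[f(x₀) + 2f(x₁) + 2f(x₂) + ... + f(xₙ)]

x_0 = 0.2500, f(x_0) = 0.321006, coefficient = 1
x_1 = 0.4167, f(x_1) = 0.632040, coefficient = 2
x_2 = 0.5833, f(x_2) = 1.045334, coefficient = 2
x_3 = 0.7500, f(x_3) = 1.587750, coefficient = 2
x_4 = 0.9167, f(x_4) = 2.292528, coefficient = 2
x_5 = 1.0833, f(x_5) = 3.200721, coefficient = 2
x_6 = 1.2500, f(x_6) = 4.362929, coefficient = 1

I ≈ (0.166667/2) × 22.200683 = 1.850057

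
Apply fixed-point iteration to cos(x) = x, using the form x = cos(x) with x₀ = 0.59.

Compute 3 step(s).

Equation: cos(x) = x
Fixed-point form: x = cos(x)
x₀ = 0.59

x_1 = g(0.590000) = 0.830941
x_2 = g(0.830941) = 0.674181
x_3 = g(0.674181) = 0.781218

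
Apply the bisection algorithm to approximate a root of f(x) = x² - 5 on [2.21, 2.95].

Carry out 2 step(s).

f(x) = x² - 5
Initial interval: [2.21, 2.95]

Iteration 1:
  c_1 = (2.210000 + 2.950000)/2 = 2.580000
  f(c_1) = f(2.580000) = 1.656400
  f(a) × f(c) < 0, new interval: [2.210000, 2.580000]
Iteration 2:
  c_2 = (2.210000 + 2.580000)/2 = 2.395000
  f(c_2) = f(2.395000) = 0.736025
  f(a) × f(c) < 0, new interval: [2.210000, 2.395000]

After 2 iteration(s), the approximation is c_2 = 2.395000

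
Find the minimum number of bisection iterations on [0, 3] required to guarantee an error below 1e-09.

We need (b-a)/2^n ≤ 1e-09
(3 - 0)/2^n ≤ 1e-09
3/2^n ≤ 1e-09
2^n ≥ 3000000000
n ≥ log₂(3000000000) = 31.48
n ≥ 32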